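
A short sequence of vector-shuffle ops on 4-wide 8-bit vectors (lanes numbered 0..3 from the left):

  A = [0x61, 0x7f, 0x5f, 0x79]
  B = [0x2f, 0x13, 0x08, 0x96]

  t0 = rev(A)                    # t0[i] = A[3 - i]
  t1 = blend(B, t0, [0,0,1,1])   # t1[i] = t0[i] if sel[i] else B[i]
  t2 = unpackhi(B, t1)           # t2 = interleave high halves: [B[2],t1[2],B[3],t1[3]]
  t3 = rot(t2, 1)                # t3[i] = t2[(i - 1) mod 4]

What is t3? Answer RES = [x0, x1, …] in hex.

RES = [ 0x61  0x08  0x7f  0x96 ]

→ t0 |79|5f|7f|61|
→ t1 |2f|13|7f|61|
→ t2 |08|7f|96|61|
→ t3 |61|08|7f|96|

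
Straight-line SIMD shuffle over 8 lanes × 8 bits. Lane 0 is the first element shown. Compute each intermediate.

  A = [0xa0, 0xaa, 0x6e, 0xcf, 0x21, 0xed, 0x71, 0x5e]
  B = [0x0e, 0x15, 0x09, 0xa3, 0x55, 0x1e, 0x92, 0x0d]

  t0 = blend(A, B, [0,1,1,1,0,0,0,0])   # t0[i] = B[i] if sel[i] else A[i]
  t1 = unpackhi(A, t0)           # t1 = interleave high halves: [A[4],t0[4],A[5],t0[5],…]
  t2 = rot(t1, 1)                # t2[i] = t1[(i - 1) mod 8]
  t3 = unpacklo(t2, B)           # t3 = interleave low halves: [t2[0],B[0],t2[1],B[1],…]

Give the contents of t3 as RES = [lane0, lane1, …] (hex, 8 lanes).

t0 = [0xa0, 0x15, 0x09, 0xa3, 0x21, 0xed, 0x71, 0x5e]
t1 = [0x21, 0x21, 0xed, 0xed, 0x71, 0x71, 0x5e, 0x5e]
t2 = [0x5e, 0x21, 0x21, 0xed, 0xed, 0x71, 0x71, 0x5e]
t3 = [0x5e, 0x0e, 0x21, 0x15, 0x21, 0x09, 0xed, 0xa3]

RES = [0x5e, 0x0e, 0x21, 0x15, 0x21, 0x09, 0xed, 0xa3]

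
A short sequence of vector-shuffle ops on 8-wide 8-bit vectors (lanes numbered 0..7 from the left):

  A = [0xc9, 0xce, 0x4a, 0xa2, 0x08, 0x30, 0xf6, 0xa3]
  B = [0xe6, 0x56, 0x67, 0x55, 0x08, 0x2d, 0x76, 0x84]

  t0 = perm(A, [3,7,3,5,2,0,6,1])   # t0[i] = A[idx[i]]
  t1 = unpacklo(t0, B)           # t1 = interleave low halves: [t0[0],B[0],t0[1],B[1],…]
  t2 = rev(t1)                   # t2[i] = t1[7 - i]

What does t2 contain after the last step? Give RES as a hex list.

→ t0 |a2|a3|a2|30|4a|c9|f6|ce|
→ t1 |a2|e6|a3|56|a2|67|30|55|
→ t2 |55|30|67|a2|56|a3|e6|a2|

RES = [0x55, 0x30, 0x67, 0xa2, 0x56, 0xa3, 0xe6, 0xa2]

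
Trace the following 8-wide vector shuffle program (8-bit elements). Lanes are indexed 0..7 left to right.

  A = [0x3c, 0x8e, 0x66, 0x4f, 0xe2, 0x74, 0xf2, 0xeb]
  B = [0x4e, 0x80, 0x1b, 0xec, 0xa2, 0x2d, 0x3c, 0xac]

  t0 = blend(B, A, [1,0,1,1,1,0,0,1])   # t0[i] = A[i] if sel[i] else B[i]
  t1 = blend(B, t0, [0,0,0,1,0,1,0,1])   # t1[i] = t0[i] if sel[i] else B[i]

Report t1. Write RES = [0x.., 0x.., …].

  t0: 3c 80 66 4f e2 2d 3c eb
  t1: 4e 80 1b 4f a2 2d 3c eb

RES = [0x4e, 0x80, 0x1b, 0x4f, 0xa2, 0x2d, 0x3c, 0xeb]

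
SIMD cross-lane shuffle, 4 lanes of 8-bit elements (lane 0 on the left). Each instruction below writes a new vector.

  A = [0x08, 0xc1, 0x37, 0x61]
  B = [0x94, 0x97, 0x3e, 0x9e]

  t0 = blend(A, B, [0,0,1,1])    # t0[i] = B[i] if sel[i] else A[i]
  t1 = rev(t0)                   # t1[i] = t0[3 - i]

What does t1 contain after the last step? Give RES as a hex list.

→ t0 |08|c1|3e|9e|
→ t1 |9e|3e|c1|08|

RES = [ 0x9e  0x3e  0xc1  0x08 ]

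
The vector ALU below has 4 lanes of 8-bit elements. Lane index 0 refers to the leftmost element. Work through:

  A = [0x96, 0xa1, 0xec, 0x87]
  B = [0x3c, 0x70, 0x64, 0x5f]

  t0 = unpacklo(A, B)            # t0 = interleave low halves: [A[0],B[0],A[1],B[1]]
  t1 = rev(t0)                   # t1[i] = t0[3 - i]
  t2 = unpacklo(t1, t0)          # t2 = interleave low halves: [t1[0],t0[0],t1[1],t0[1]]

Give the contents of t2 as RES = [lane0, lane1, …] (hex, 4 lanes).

t0 = [0x96, 0x3c, 0xa1, 0x70]
t1 = [0x70, 0xa1, 0x3c, 0x96]
t2 = [0x70, 0x96, 0xa1, 0x3c]

RES = [ 0x70  0x96  0xa1  0x3c ]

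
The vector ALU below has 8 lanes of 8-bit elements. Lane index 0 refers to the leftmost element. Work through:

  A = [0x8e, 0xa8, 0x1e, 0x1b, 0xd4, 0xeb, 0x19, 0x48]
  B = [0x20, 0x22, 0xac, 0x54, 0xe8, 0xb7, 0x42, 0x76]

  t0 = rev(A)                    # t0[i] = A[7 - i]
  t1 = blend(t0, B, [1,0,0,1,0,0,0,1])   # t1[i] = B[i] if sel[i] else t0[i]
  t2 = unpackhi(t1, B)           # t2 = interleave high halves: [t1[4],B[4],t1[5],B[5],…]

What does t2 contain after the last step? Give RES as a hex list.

→ t0 |48|19|eb|d4|1b|1e|a8|8e|
→ t1 |20|19|eb|54|1b|1e|a8|76|
→ t2 |1b|e8|1e|b7|a8|42|76|76|

RES = [0x1b, 0xe8, 0x1e, 0xb7, 0xa8, 0x42, 0x76, 0x76]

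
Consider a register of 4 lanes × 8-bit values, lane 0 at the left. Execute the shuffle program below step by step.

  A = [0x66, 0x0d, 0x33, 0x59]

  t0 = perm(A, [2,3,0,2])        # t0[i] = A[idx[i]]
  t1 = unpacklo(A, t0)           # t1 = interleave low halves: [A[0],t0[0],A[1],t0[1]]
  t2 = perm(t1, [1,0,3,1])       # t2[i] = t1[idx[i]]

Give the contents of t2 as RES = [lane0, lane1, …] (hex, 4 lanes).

RES = [ 0x33  0x66  0x59  0x33 ]

t0 = [0x33, 0x59, 0x66, 0x33]
t1 = [0x66, 0x33, 0x0d, 0x59]
t2 = [0x33, 0x66, 0x59, 0x33]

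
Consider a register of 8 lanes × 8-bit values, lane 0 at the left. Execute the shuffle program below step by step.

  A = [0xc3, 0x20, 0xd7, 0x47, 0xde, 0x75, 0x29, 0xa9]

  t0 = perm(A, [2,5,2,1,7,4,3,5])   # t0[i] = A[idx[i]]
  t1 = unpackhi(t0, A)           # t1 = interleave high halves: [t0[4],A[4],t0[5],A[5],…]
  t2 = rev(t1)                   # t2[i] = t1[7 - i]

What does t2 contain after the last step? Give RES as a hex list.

RES = [0xa9, 0x75, 0x29, 0x47, 0x75, 0xde, 0xde, 0xa9]

t0 = [0xd7, 0x75, 0xd7, 0x20, 0xa9, 0xde, 0x47, 0x75]
t1 = [0xa9, 0xde, 0xde, 0x75, 0x47, 0x29, 0x75, 0xa9]
t2 = [0xa9, 0x75, 0x29, 0x47, 0x75, 0xde, 0xde, 0xa9]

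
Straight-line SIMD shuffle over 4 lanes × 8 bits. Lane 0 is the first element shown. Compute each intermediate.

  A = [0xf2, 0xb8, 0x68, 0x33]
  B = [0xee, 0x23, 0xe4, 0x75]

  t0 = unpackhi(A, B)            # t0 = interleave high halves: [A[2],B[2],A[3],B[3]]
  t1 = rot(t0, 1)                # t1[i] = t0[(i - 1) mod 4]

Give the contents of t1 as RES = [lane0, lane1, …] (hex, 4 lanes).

t0 = [0x68, 0xe4, 0x33, 0x75]
t1 = [0x75, 0x68, 0xe4, 0x33]

RES = [0x75, 0x68, 0xe4, 0x33]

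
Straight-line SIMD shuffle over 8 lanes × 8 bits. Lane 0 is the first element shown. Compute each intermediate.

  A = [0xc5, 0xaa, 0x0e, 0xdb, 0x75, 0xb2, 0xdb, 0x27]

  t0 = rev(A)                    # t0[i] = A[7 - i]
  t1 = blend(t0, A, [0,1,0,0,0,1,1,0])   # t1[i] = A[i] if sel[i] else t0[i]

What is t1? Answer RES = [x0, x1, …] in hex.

  t0: 27 db b2 75 db 0e aa c5
  t1: 27 aa b2 75 db b2 db c5

RES = [0x27, 0xaa, 0xb2, 0x75, 0xdb, 0xb2, 0xdb, 0xc5]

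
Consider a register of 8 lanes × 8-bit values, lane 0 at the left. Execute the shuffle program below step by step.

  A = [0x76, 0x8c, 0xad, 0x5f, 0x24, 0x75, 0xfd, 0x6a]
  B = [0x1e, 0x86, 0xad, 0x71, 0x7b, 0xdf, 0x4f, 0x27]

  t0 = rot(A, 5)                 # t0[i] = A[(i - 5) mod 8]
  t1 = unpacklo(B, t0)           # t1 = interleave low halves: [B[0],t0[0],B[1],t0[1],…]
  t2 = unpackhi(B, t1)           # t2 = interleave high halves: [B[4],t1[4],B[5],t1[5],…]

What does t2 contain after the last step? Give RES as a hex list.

→ t0 |5f|24|75|fd|6a|76|8c|ad|
→ t1 |1e|5f|86|24|ad|75|71|fd|
→ t2 |7b|ad|df|75|4f|71|27|fd|

RES = [ 0x7b  0xad  0xdf  0x75  0x4f  0x71  0x27  0xfd ]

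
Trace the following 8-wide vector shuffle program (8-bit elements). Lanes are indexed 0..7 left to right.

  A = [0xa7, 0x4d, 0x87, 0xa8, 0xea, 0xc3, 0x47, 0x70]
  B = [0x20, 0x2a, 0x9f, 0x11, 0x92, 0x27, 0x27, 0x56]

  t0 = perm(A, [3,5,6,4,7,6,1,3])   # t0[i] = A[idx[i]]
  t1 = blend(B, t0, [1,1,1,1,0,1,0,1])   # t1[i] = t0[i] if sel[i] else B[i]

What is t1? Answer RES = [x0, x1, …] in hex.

  t0: a8 c3 47 ea 70 47 4d a8
  t1: a8 c3 47 ea 92 47 27 a8

RES = [0xa8, 0xc3, 0x47, 0xea, 0x92, 0x47, 0x27, 0xa8]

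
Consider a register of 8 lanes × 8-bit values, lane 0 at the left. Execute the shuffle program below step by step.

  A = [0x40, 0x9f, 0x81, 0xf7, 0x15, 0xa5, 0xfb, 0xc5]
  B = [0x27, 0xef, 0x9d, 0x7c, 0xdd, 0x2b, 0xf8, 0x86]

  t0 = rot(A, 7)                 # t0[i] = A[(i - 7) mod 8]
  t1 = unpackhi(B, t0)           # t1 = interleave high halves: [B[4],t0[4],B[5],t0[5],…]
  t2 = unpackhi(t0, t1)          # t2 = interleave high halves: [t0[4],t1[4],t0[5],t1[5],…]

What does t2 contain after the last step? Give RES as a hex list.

→ t0 |9f|81|f7|15|a5|fb|c5|40|
→ t1 |dd|a5|2b|fb|f8|c5|86|40|
→ t2 |a5|f8|fb|c5|c5|86|40|40|

RES = [ 0xa5  0xf8  0xfb  0xc5  0xc5  0x86  0x40  0x40 ]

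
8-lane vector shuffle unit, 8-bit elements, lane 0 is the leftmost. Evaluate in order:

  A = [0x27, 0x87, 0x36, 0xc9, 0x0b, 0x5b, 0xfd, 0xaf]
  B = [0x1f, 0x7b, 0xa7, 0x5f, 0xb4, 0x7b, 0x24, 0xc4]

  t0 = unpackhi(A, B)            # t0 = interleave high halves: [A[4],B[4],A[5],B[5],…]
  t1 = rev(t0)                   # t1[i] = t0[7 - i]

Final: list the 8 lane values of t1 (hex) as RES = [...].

RES = [ 0xc4  0xaf  0x24  0xfd  0x7b  0x5b  0xb4  0x0b ]

→ t0 |0b|b4|5b|7b|fd|24|af|c4|
→ t1 |c4|af|24|fd|7b|5b|b4|0b|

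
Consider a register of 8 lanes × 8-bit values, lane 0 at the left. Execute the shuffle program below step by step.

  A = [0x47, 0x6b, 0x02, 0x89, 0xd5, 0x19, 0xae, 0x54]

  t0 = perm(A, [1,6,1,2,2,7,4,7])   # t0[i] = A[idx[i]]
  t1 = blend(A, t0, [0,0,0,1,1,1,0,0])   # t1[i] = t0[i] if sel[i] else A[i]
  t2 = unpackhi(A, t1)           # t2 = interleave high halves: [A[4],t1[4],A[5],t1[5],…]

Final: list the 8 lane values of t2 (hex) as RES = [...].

t0 = [0x6b, 0xae, 0x6b, 0x02, 0x02, 0x54, 0xd5, 0x54]
t1 = [0x47, 0x6b, 0x02, 0x02, 0x02, 0x54, 0xae, 0x54]
t2 = [0xd5, 0x02, 0x19, 0x54, 0xae, 0xae, 0x54, 0x54]

RES = [0xd5, 0x02, 0x19, 0x54, 0xae, 0xae, 0x54, 0x54]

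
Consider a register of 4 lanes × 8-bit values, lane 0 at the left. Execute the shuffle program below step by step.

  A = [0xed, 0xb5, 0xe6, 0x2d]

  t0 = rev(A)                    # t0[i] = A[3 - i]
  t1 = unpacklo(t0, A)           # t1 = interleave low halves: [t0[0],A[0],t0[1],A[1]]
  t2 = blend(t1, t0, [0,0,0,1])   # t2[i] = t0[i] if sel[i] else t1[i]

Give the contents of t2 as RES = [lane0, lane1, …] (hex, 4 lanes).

t0 = [0x2d, 0xe6, 0xb5, 0xed]
t1 = [0x2d, 0xed, 0xe6, 0xb5]
t2 = [0x2d, 0xed, 0xe6, 0xed]

RES = [0x2d, 0xed, 0xe6, 0xed]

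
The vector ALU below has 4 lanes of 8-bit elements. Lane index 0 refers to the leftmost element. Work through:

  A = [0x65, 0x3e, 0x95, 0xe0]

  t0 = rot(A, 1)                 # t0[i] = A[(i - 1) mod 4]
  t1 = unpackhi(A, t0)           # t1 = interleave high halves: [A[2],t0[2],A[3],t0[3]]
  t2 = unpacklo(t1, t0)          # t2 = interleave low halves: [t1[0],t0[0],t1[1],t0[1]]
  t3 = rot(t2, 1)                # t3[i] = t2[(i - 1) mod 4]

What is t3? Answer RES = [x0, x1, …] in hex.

RES = [0x65, 0x95, 0xe0, 0x3e]

→ t0 |e0|65|3e|95|
→ t1 |95|3e|e0|95|
→ t2 |95|e0|3e|65|
→ t3 |65|95|e0|3e|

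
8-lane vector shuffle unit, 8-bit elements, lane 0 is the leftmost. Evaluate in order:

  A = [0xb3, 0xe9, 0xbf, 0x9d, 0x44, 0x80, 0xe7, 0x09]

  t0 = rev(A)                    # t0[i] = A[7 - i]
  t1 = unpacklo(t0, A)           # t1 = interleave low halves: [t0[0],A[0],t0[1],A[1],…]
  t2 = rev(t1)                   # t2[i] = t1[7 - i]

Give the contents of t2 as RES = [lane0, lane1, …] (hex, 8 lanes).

t0 = [0x09, 0xe7, 0x80, 0x44, 0x9d, 0xbf, 0xe9, 0xb3]
t1 = [0x09, 0xb3, 0xe7, 0xe9, 0x80, 0xbf, 0x44, 0x9d]
t2 = [0x9d, 0x44, 0xbf, 0x80, 0xe9, 0xe7, 0xb3, 0x09]

RES = [ 0x9d  0x44  0xbf  0x80  0xe9  0xe7  0xb3  0x09 ]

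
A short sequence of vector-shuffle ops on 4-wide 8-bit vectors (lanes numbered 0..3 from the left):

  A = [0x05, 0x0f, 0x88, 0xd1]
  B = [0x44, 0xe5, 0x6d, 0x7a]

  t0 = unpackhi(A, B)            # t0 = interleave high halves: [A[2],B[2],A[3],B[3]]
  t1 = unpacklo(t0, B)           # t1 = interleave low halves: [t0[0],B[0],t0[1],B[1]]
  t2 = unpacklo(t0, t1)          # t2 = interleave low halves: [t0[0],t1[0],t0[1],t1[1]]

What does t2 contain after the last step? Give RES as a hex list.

RES = [0x88, 0x88, 0x6d, 0x44]

t0 = [0x88, 0x6d, 0xd1, 0x7a]
t1 = [0x88, 0x44, 0x6d, 0xe5]
t2 = [0x88, 0x88, 0x6d, 0x44]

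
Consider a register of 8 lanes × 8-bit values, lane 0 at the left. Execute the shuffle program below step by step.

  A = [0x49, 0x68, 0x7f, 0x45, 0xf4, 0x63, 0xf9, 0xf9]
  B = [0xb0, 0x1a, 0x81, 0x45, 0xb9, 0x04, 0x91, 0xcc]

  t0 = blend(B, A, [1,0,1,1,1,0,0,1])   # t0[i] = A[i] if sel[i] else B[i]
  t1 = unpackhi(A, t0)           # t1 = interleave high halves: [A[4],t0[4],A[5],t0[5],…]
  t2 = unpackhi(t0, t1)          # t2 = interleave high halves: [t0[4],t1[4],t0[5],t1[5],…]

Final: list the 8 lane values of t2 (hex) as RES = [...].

RES = [0xf4, 0xf9, 0x04, 0x91, 0x91, 0xf9, 0xf9, 0xf9]

t0 = [0x49, 0x1a, 0x7f, 0x45, 0xf4, 0x04, 0x91, 0xf9]
t1 = [0xf4, 0xf4, 0x63, 0x04, 0xf9, 0x91, 0xf9, 0xf9]
t2 = [0xf4, 0xf9, 0x04, 0x91, 0x91, 0xf9, 0xf9, 0xf9]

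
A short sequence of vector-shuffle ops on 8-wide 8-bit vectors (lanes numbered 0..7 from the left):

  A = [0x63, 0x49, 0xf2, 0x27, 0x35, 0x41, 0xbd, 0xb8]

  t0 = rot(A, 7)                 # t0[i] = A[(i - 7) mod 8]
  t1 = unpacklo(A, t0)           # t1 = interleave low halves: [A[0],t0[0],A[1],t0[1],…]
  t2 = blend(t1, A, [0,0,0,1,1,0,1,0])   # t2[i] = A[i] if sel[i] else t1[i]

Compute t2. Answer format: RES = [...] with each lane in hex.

RES = [ 0x63  0x49  0x49  0x27  0x35  0x27  0xbd  0x35 ]

→ t0 |49|f2|27|35|41|bd|b8|63|
→ t1 |63|49|49|f2|f2|27|27|35|
→ t2 |63|49|49|27|35|27|bd|35|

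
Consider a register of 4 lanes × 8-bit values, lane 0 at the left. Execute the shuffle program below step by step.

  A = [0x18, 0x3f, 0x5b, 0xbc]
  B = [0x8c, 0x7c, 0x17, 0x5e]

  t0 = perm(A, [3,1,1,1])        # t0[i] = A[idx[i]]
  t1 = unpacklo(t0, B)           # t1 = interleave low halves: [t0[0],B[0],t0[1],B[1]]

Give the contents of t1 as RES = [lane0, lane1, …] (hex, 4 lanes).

t0 = [0xbc, 0x3f, 0x3f, 0x3f]
t1 = [0xbc, 0x8c, 0x3f, 0x7c]

RES = [0xbc, 0x8c, 0x3f, 0x7c]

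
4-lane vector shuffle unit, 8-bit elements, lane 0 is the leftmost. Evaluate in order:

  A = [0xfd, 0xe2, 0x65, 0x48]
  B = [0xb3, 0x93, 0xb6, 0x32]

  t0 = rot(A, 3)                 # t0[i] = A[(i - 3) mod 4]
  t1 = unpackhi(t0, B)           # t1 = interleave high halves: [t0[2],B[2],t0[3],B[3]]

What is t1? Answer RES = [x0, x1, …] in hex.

RES = [ 0x48  0xb6  0xfd  0x32 ]

→ t0 |e2|65|48|fd|
→ t1 |48|b6|fd|32|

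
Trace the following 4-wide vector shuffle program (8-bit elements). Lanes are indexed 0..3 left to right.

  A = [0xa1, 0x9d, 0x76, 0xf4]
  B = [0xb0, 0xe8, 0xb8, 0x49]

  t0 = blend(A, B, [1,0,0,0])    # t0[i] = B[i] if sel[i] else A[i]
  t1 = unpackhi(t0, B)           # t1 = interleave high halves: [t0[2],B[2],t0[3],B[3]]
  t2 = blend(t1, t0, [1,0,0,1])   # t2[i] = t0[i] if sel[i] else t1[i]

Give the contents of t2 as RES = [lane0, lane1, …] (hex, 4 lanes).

RES = [ 0xb0  0xb8  0xf4  0xf4 ]

→ t0 |b0|9d|76|f4|
→ t1 |76|b8|f4|49|
→ t2 |b0|b8|f4|f4|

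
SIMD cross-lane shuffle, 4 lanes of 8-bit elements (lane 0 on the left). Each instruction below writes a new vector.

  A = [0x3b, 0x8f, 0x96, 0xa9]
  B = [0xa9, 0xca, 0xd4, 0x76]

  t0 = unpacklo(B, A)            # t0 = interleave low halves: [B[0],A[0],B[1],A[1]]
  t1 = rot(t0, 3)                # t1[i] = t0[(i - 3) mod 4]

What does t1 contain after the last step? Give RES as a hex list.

t0 = [0xa9, 0x3b, 0xca, 0x8f]
t1 = [0x3b, 0xca, 0x8f, 0xa9]

RES = [ 0x3b  0xca  0x8f  0xa9 ]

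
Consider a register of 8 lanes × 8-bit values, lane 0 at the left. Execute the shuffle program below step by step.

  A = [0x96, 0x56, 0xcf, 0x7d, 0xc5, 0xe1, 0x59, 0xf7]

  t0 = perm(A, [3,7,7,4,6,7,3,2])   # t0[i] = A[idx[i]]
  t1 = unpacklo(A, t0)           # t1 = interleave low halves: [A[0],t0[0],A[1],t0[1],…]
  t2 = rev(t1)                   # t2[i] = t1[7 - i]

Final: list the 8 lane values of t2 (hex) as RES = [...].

→ t0 |7d|f7|f7|c5|59|f7|7d|cf|
→ t1 |96|7d|56|f7|cf|f7|7d|c5|
→ t2 |c5|7d|f7|cf|f7|56|7d|96|

RES = [ 0xc5  0x7d  0xf7  0xcf  0xf7  0x56  0x7d  0x96 ]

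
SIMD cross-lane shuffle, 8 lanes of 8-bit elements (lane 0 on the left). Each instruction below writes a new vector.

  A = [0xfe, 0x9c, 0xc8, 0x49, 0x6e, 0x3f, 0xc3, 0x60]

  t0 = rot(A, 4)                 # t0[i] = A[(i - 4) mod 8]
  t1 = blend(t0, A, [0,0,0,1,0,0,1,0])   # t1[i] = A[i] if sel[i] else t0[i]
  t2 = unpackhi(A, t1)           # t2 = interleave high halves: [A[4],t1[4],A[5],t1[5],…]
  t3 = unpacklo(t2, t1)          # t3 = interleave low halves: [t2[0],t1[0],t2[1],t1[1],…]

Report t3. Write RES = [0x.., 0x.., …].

t0 = [0x6e, 0x3f, 0xc3, 0x60, 0xfe, 0x9c, 0xc8, 0x49]
t1 = [0x6e, 0x3f, 0xc3, 0x49, 0xfe, 0x9c, 0xc3, 0x49]
t2 = [0x6e, 0xfe, 0x3f, 0x9c, 0xc3, 0xc3, 0x60, 0x49]
t3 = [0x6e, 0x6e, 0xfe, 0x3f, 0x3f, 0xc3, 0x9c, 0x49]

RES = [0x6e, 0x6e, 0xfe, 0x3f, 0x3f, 0xc3, 0x9c, 0x49]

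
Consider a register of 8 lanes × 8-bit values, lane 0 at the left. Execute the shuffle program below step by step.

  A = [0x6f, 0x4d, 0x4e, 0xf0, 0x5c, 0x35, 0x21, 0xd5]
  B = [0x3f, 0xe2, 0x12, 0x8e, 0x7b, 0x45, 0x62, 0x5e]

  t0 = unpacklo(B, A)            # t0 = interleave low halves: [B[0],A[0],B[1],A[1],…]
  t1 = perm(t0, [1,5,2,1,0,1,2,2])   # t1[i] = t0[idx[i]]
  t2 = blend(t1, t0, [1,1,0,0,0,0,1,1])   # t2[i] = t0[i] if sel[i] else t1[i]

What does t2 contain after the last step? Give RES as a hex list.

→ t0 |3f|6f|e2|4d|12|4e|8e|f0|
→ t1 |6f|4e|e2|6f|3f|6f|e2|e2|
→ t2 |3f|6f|e2|6f|3f|6f|8e|f0|

RES = [0x3f, 0x6f, 0xe2, 0x6f, 0x3f, 0x6f, 0x8e, 0xf0]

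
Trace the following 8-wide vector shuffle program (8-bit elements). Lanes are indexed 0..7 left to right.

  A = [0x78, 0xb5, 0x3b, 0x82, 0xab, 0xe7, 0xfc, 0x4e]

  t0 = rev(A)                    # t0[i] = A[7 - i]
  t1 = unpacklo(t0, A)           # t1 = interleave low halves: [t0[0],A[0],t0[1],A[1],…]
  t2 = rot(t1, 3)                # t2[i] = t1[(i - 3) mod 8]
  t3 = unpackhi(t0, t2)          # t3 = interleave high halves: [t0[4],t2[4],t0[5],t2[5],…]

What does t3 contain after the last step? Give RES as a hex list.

RES = [ 0x82  0x78  0x3b  0xfc  0xb5  0xb5  0x78  0xe7 ]

→ t0 |4e|fc|e7|ab|82|3b|b5|78|
→ t1 |4e|78|fc|b5|e7|3b|ab|82|
→ t2 |3b|ab|82|4e|78|fc|b5|e7|
→ t3 |82|78|3b|fc|b5|b5|78|e7|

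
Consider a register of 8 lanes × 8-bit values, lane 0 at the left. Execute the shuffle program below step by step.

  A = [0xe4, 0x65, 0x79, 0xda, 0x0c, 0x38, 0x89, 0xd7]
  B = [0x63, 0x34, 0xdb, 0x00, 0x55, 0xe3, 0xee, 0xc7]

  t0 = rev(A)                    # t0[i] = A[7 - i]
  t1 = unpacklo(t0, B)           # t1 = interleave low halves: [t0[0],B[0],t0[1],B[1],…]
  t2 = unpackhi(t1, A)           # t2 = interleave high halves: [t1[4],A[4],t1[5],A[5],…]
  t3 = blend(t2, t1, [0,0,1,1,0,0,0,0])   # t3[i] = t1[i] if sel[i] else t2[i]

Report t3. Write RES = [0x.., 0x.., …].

RES = [0x38, 0x0c, 0x89, 0x34, 0x0c, 0x89, 0x00, 0xd7]

t0 = [0xd7, 0x89, 0x38, 0x0c, 0xda, 0x79, 0x65, 0xe4]
t1 = [0xd7, 0x63, 0x89, 0x34, 0x38, 0xdb, 0x0c, 0x00]
t2 = [0x38, 0x0c, 0xdb, 0x38, 0x0c, 0x89, 0x00, 0xd7]
t3 = [0x38, 0x0c, 0x89, 0x34, 0x0c, 0x89, 0x00, 0xd7]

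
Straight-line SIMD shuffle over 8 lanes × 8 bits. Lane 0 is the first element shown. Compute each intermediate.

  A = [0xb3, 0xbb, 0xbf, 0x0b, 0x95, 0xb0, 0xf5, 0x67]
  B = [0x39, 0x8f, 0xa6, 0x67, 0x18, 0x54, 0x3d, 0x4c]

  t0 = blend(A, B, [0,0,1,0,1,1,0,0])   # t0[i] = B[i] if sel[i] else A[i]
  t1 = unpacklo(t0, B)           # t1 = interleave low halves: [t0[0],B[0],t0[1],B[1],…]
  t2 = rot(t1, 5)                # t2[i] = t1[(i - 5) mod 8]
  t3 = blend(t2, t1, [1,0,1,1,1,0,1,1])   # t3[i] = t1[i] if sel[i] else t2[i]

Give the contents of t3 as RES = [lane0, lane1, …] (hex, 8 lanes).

→ t0 |b3|bb|a6|0b|18|54|f5|67|
→ t1 |b3|39|bb|8f|a6|a6|0b|67|
→ t2 |8f|a6|a6|0b|67|b3|39|bb|
→ t3 |b3|a6|bb|8f|a6|b3|0b|67|

RES = [ 0xb3  0xa6  0xbb  0x8f  0xa6  0xb3  0x0b  0x67 ]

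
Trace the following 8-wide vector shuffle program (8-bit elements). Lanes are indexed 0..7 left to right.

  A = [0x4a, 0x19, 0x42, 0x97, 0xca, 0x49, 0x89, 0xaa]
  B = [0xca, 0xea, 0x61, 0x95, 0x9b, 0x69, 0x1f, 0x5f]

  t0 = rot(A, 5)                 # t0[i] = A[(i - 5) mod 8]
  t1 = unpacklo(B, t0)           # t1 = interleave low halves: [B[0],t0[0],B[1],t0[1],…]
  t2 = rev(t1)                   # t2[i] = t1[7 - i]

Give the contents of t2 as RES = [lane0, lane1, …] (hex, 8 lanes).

RES = [0x89, 0x95, 0x49, 0x61, 0xca, 0xea, 0x97, 0xca]

  t0: 97 ca 49 89 aa 4a 19 42
  t1: ca 97 ea ca 61 49 95 89
  t2: 89 95 49 61 ca ea 97 ca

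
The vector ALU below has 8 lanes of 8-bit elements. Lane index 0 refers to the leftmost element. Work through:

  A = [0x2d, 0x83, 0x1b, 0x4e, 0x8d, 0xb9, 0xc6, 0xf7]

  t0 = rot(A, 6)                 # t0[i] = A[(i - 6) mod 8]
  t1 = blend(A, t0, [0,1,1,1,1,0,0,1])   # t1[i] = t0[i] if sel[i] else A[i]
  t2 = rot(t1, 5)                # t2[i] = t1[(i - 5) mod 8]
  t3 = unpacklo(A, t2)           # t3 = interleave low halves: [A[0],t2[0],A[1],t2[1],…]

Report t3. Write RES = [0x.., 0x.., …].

→ t0 |1b|4e|8d|b9|c6|f7|2d|83|
→ t1 |2d|4e|8d|b9|c6|b9|c6|83|
→ t2 |b9|c6|b9|c6|83|2d|4e|8d|
→ t3 |2d|b9|83|c6|1b|b9|4e|c6|

RES = [ 0x2d  0xb9  0x83  0xc6  0x1b  0xb9  0x4e  0xc6 ]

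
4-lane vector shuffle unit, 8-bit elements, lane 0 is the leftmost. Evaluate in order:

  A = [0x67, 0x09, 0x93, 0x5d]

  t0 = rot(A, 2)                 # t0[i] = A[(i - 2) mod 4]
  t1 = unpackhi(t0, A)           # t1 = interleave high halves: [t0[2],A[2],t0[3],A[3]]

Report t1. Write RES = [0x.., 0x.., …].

→ t0 |93|5d|67|09|
→ t1 |67|93|09|5d|

RES = [ 0x67  0x93  0x09  0x5d ]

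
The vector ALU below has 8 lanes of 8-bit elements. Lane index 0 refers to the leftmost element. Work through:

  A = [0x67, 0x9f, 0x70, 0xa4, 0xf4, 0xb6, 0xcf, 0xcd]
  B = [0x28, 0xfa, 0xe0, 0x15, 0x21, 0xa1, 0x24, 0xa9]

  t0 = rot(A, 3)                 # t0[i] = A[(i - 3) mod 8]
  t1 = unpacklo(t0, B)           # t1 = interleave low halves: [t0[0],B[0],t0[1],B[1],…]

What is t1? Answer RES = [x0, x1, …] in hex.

→ t0 |b6|cf|cd|67|9f|70|a4|f4|
→ t1 |b6|28|cf|fa|cd|e0|67|15|

RES = [0xb6, 0x28, 0xcf, 0xfa, 0xcd, 0xe0, 0x67, 0x15]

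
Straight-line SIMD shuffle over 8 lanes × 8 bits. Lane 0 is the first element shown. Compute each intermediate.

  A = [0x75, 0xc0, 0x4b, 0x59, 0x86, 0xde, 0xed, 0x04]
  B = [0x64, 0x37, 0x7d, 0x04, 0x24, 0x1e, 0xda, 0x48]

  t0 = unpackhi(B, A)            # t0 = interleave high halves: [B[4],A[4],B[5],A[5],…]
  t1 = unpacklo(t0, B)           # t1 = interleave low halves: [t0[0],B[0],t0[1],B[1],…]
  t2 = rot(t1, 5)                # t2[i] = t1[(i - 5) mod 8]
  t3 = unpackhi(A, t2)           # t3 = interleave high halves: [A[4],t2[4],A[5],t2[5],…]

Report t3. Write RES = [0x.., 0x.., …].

RES = [ 0x86  0x04  0xde  0x24  0xed  0x64  0x04  0x86 ]

→ t0 |24|86|1e|de|da|ed|48|04|
→ t1 |24|64|86|37|1e|7d|de|04|
→ t2 |37|1e|7d|de|04|24|64|86|
→ t3 |86|04|de|24|ed|64|04|86|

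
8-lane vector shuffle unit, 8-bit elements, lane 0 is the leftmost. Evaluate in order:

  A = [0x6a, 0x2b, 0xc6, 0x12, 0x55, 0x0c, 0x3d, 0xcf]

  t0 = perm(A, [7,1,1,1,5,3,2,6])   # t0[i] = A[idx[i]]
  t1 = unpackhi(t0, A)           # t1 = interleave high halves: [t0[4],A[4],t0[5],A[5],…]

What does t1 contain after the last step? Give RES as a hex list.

  t0: cf 2b 2b 2b 0c 12 c6 3d
  t1: 0c 55 12 0c c6 3d 3d cf

RES = [ 0x0c  0x55  0x12  0x0c  0xc6  0x3d  0x3d  0xcf ]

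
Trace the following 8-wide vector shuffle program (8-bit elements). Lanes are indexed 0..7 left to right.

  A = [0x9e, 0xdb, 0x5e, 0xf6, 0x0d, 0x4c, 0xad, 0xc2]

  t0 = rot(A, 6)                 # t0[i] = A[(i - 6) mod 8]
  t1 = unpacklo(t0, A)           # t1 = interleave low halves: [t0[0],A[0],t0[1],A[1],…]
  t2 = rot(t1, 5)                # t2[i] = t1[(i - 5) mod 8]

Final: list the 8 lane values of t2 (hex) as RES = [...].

RES = [ 0xdb  0x0d  0x5e  0x4c  0xf6  0x5e  0x9e  0xf6 ]

→ t0 |5e|f6|0d|4c|ad|c2|9e|db|
→ t1 |5e|9e|f6|db|0d|5e|4c|f6|
→ t2 |db|0d|5e|4c|f6|5e|9e|f6|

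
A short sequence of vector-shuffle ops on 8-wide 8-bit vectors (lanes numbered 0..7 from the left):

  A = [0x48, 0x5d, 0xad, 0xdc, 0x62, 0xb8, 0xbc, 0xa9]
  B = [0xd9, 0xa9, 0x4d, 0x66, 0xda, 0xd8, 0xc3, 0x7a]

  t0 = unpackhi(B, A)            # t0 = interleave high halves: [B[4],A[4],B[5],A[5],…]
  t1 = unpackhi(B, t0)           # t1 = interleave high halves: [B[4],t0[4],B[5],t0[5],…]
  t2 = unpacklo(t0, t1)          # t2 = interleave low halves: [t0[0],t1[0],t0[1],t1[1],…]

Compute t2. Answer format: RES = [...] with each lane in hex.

RES = [0xda, 0xda, 0x62, 0xc3, 0xd8, 0xd8, 0xb8, 0xbc]

  t0: da 62 d8 b8 c3 bc 7a a9
  t1: da c3 d8 bc c3 7a 7a a9
  t2: da da 62 c3 d8 d8 b8 bc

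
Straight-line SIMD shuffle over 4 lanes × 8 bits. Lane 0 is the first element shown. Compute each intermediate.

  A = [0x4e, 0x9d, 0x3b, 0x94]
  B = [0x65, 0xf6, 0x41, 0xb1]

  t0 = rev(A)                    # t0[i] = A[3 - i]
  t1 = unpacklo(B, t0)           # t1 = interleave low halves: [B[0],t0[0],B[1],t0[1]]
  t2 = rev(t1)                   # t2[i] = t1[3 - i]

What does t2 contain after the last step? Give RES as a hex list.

RES = [0x3b, 0xf6, 0x94, 0x65]

t0 = [0x94, 0x3b, 0x9d, 0x4e]
t1 = [0x65, 0x94, 0xf6, 0x3b]
t2 = [0x3b, 0xf6, 0x94, 0x65]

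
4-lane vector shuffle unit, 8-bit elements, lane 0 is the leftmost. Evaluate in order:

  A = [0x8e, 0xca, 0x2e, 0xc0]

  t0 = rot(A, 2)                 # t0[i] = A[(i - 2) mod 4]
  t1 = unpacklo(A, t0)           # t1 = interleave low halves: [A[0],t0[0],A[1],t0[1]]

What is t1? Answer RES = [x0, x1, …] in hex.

t0 = [0x2e, 0xc0, 0x8e, 0xca]
t1 = [0x8e, 0x2e, 0xca, 0xc0]

RES = [0x8e, 0x2e, 0xca, 0xc0]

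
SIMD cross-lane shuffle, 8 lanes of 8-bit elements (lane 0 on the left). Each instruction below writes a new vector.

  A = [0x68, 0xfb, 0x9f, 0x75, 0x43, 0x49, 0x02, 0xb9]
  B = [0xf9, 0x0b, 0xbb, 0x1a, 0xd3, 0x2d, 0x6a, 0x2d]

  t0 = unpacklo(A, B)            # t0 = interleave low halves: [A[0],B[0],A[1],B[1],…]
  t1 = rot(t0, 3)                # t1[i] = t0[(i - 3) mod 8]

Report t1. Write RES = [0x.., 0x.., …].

RES = [0xbb, 0x75, 0x1a, 0x68, 0xf9, 0xfb, 0x0b, 0x9f]

  t0: 68 f9 fb 0b 9f bb 75 1a
  t1: bb 75 1a 68 f9 fb 0b 9f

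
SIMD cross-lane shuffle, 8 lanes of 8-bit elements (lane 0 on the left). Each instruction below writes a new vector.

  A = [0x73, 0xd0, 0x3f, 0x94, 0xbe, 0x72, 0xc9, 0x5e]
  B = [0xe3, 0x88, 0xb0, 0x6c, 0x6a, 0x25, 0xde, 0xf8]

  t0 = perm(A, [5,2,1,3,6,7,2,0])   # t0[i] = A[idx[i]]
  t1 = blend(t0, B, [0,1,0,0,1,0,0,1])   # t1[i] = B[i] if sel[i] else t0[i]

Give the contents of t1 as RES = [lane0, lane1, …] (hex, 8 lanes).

t0 = [0x72, 0x3f, 0xd0, 0x94, 0xc9, 0x5e, 0x3f, 0x73]
t1 = [0x72, 0x88, 0xd0, 0x94, 0x6a, 0x5e, 0x3f, 0xf8]

RES = [0x72, 0x88, 0xd0, 0x94, 0x6a, 0x5e, 0x3f, 0xf8]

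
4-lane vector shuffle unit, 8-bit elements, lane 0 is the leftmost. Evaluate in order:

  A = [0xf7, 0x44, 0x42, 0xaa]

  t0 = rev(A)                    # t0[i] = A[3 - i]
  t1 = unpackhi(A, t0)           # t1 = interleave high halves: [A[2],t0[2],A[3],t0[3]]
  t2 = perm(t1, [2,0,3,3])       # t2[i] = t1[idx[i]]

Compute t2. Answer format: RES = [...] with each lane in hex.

  t0: aa 42 44 f7
  t1: 42 44 aa f7
  t2: aa 42 f7 f7

RES = [ 0xaa  0x42  0xf7  0xf7 ]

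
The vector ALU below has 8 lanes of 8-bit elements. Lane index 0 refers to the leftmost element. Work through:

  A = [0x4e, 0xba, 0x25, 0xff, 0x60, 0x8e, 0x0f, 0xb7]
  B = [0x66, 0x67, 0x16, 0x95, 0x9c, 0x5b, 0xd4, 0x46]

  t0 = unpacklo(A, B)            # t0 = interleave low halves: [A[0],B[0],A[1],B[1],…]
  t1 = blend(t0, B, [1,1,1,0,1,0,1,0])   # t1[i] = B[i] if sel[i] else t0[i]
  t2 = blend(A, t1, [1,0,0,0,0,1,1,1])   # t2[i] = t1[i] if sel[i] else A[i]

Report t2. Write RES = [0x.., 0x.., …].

t0 = [0x4e, 0x66, 0xba, 0x67, 0x25, 0x16, 0xff, 0x95]
t1 = [0x66, 0x67, 0x16, 0x67, 0x9c, 0x16, 0xd4, 0x95]
t2 = [0x66, 0xba, 0x25, 0xff, 0x60, 0x16, 0xd4, 0x95]

RES = [0x66, 0xba, 0x25, 0xff, 0x60, 0x16, 0xd4, 0x95]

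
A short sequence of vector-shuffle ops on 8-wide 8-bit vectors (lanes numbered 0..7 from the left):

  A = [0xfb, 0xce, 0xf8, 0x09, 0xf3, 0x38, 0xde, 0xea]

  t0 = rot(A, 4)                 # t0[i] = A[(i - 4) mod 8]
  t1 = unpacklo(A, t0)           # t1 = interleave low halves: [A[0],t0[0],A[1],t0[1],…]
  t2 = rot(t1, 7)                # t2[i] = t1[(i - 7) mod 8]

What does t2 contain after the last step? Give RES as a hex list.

t0 = [0xf3, 0x38, 0xde, 0xea, 0xfb, 0xce, 0xf8, 0x09]
t1 = [0xfb, 0xf3, 0xce, 0x38, 0xf8, 0xde, 0x09, 0xea]
t2 = [0xf3, 0xce, 0x38, 0xf8, 0xde, 0x09, 0xea, 0xfb]

RES = [0xf3, 0xce, 0x38, 0xf8, 0xde, 0x09, 0xea, 0xfb]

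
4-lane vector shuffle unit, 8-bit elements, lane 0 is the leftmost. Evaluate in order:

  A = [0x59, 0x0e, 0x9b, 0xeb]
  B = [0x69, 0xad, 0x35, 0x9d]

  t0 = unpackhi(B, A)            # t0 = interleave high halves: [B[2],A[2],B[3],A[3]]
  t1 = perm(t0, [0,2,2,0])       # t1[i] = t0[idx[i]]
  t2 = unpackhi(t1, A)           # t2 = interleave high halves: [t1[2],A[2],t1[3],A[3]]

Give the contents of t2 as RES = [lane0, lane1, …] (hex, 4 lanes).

t0 = [0x35, 0x9b, 0x9d, 0xeb]
t1 = [0x35, 0x9d, 0x9d, 0x35]
t2 = [0x9d, 0x9b, 0x35, 0xeb]

RES = [0x9d, 0x9b, 0x35, 0xeb]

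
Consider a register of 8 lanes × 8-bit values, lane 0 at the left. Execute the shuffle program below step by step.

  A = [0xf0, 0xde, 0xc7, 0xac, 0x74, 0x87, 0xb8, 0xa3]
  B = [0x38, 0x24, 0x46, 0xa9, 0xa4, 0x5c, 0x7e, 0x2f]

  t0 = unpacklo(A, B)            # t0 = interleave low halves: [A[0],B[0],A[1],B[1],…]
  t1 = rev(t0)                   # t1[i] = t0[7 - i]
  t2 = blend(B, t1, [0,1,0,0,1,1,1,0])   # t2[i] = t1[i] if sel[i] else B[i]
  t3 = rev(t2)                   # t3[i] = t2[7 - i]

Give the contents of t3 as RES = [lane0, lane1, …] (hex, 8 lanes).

t0 = [0xf0, 0x38, 0xde, 0x24, 0xc7, 0x46, 0xac, 0xa9]
t1 = [0xa9, 0xac, 0x46, 0xc7, 0x24, 0xde, 0x38, 0xf0]
t2 = [0x38, 0xac, 0x46, 0xa9, 0x24, 0xde, 0x38, 0x2f]
t3 = [0x2f, 0x38, 0xde, 0x24, 0xa9, 0x46, 0xac, 0x38]

RES = [ 0x2f  0x38  0xde  0x24  0xa9  0x46  0xac  0x38 ]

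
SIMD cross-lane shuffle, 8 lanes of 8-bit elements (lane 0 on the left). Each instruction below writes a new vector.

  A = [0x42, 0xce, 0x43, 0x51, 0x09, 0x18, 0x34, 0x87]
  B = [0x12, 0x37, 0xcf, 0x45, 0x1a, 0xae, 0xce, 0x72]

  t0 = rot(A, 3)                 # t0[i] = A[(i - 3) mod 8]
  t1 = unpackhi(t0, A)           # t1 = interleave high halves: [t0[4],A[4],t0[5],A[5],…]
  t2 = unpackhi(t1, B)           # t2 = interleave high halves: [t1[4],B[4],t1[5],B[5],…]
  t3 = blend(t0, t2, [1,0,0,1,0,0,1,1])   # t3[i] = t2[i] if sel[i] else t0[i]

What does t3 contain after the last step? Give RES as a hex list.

RES = [0x51, 0x34, 0x87, 0xae, 0xce, 0x43, 0x87, 0x72]

  t0: 18 34 87 42 ce 43 51 09
  t1: ce 09 43 18 51 34 09 87
  t2: 51 1a 34 ae 09 ce 87 72
  t3: 51 34 87 ae ce 43 87 72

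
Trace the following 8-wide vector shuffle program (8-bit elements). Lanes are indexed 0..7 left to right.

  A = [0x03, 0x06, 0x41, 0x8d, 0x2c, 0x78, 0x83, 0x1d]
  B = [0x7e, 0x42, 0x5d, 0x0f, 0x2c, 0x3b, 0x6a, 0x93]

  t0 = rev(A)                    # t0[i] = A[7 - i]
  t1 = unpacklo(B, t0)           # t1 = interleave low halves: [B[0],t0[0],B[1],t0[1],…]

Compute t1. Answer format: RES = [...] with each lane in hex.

→ t0 |1d|83|78|2c|8d|41|06|03|
→ t1 |7e|1d|42|83|5d|78|0f|2c|

RES = [ 0x7e  0x1d  0x42  0x83  0x5d  0x78  0x0f  0x2c ]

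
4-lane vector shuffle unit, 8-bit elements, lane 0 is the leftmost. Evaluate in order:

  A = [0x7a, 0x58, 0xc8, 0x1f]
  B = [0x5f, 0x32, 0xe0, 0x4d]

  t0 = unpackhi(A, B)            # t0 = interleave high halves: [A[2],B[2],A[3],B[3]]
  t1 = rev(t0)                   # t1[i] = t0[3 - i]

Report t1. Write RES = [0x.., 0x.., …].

→ t0 |c8|e0|1f|4d|
→ t1 |4d|1f|e0|c8|

RES = [ 0x4d  0x1f  0xe0  0xc8 ]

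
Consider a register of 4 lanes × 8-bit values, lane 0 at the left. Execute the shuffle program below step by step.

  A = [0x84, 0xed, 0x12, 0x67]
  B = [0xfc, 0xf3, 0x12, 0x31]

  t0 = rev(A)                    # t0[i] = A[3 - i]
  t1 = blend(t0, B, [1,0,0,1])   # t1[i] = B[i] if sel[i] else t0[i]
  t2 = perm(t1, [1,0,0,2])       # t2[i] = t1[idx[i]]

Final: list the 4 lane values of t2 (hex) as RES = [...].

RES = [0x12, 0xfc, 0xfc, 0xed]

t0 = [0x67, 0x12, 0xed, 0x84]
t1 = [0xfc, 0x12, 0xed, 0x31]
t2 = [0x12, 0xfc, 0xfc, 0xed]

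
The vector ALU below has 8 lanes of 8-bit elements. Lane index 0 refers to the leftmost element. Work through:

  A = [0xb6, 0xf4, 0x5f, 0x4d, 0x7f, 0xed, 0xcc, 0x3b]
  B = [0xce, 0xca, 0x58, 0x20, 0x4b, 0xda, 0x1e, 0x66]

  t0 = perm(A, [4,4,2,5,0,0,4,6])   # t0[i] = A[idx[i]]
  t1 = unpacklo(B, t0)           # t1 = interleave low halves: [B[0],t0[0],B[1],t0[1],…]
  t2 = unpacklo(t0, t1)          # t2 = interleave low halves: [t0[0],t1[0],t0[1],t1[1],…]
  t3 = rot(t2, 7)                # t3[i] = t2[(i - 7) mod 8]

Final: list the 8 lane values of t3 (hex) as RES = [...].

RES = [ 0xce  0x7f  0x7f  0x5f  0xca  0xed  0x7f  0x7f ]

→ t0 |7f|7f|5f|ed|b6|b6|7f|cc|
→ t1 |ce|7f|ca|7f|58|5f|20|ed|
→ t2 |7f|ce|7f|7f|5f|ca|ed|7f|
→ t3 |ce|7f|7f|5f|ca|ed|7f|7f|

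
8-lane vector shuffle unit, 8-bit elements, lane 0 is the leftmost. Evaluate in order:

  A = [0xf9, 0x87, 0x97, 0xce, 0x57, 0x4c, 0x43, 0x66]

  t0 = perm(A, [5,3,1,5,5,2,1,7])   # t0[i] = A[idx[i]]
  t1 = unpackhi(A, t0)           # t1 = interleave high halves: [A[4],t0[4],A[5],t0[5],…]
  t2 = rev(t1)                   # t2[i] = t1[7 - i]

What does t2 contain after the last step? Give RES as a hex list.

RES = [ 0x66  0x66  0x87  0x43  0x97  0x4c  0x4c  0x57 ]

t0 = [0x4c, 0xce, 0x87, 0x4c, 0x4c, 0x97, 0x87, 0x66]
t1 = [0x57, 0x4c, 0x4c, 0x97, 0x43, 0x87, 0x66, 0x66]
t2 = [0x66, 0x66, 0x87, 0x43, 0x97, 0x4c, 0x4c, 0x57]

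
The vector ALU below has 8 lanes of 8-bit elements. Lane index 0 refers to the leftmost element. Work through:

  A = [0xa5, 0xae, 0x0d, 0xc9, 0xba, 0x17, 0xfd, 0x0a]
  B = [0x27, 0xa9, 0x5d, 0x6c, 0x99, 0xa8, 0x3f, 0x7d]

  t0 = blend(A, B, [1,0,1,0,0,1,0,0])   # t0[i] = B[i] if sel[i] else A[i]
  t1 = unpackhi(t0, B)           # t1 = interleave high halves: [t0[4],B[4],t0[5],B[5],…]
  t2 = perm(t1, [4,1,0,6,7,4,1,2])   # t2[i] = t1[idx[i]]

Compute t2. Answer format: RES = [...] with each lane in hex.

RES = [0xfd, 0x99, 0xba, 0x0a, 0x7d, 0xfd, 0x99, 0xa8]

t0 = [0x27, 0xae, 0x5d, 0xc9, 0xba, 0xa8, 0xfd, 0x0a]
t1 = [0xba, 0x99, 0xa8, 0xa8, 0xfd, 0x3f, 0x0a, 0x7d]
t2 = [0xfd, 0x99, 0xba, 0x0a, 0x7d, 0xfd, 0x99, 0xa8]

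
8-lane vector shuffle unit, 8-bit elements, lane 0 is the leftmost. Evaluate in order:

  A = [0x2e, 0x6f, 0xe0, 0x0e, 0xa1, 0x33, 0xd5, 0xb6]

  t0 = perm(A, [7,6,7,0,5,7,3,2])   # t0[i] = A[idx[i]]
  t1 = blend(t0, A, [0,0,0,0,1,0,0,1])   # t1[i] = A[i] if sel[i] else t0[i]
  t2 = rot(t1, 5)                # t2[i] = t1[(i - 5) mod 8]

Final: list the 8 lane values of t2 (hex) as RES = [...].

RES = [ 0x2e  0xa1  0xb6  0x0e  0xb6  0xb6  0xd5  0xb6 ]

  t0: b6 d5 b6 2e 33 b6 0e e0
  t1: b6 d5 b6 2e a1 b6 0e b6
  t2: 2e a1 b6 0e b6 b6 d5 b6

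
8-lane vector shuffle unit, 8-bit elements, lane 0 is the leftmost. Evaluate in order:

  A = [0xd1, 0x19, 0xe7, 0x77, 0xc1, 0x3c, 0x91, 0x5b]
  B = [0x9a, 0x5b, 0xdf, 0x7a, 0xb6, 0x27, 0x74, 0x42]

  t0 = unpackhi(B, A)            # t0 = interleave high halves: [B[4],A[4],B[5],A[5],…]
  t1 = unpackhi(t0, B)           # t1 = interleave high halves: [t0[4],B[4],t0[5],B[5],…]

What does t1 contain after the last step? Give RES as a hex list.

t0 = [0xb6, 0xc1, 0x27, 0x3c, 0x74, 0x91, 0x42, 0x5b]
t1 = [0x74, 0xb6, 0x91, 0x27, 0x42, 0x74, 0x5b, 0x42]

RES = [ 0x74  0xb6  0x91  0x27  0x42  0x74  0x5b  0x42 ]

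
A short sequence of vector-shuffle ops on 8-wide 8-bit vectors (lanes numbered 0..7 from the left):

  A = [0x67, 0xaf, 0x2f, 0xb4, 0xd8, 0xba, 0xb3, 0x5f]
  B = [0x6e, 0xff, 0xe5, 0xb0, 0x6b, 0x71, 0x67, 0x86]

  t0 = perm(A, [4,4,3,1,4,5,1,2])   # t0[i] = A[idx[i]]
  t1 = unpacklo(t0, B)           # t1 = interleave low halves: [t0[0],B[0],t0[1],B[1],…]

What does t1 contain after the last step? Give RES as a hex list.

t0 = [0xd8, 0xd8, 0xb4, 0xaf, 0xd8, 0xba, 0xaf, 0x2f]
t1 = [0xd8, 0x6e, 0xd8, 0xff, 0xb4, 0xe5, 0xaf, 0xb0]

RES = [0xd8, 0x6e, 0xd8, 0xff, 0xb4, 0xe5, 0xaf, 0xb0]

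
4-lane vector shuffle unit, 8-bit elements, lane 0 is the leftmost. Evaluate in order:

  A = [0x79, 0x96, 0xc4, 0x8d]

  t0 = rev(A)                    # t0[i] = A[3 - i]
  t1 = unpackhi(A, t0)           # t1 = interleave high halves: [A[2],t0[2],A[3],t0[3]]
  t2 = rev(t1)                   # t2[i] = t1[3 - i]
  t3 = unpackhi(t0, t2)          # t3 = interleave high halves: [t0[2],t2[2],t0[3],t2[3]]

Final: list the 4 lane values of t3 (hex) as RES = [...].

→ t0 |8d|c4|96|79|
→ t1 |c4|96|8d|79|
→ t2 |79|8d|96|c4|
→ t3 |96|96|79|c4|

RES = [ 0x96  0x96  0x79  0xc4 ]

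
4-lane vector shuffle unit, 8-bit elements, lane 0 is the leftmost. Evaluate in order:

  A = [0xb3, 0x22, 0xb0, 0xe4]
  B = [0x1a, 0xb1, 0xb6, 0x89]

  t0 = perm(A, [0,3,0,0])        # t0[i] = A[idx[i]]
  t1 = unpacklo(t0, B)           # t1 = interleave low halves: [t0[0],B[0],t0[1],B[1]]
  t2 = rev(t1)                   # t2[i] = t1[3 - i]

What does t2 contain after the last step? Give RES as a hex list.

RES = [0xb1, 0xe4, 0x1a, 0xb3]

t0 = [0xb3, 0xe4, 0xb3, 0xb3]
t1 = [0xb3, 0x1a, 0xe4, 0xb1]
t2 = [0xb1, 0xe4, 0x1a, 0xb3]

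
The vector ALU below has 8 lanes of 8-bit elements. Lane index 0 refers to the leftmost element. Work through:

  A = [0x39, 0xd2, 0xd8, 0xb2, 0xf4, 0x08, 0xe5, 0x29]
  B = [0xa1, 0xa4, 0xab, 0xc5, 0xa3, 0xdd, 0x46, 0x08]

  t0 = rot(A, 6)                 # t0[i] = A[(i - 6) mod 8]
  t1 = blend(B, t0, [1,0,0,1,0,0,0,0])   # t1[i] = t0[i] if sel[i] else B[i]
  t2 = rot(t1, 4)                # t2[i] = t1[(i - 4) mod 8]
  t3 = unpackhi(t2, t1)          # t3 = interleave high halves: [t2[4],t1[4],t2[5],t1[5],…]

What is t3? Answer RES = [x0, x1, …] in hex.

RES = [0xd8, 0xa3, 0xa4, 0xdd, 0xab, 0x46, 0x08, 0x08]

t0 = [0xd8, 0xb2, 0xf4, 0x08, 0xe5, 0x29, 0x39, 0xd2]
t1 = [0xd8, 0xa4, 0xab, 0x08, 0xa3, 0xdd, 0x46, 0x08]
t2 = [0xa3, 0xdd, 0x46, 0x08, 0xd8, 0xa4, 0xab, 0x08]
t3 = [0xd8, 0xa3, 0xa4, 0xdd, 0xab, 0x46, 0x08, 0x08]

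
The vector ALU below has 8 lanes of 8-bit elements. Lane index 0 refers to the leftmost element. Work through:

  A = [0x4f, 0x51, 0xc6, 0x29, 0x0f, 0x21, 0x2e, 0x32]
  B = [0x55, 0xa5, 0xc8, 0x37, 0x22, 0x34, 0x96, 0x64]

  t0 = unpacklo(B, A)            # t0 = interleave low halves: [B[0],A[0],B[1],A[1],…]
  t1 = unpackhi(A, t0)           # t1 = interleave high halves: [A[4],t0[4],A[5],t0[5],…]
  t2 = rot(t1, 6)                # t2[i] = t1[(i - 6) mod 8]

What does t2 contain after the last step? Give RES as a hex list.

→ t0 |55|4f|a5|51|c8|c6|37|29|
→ t1 |0f|c8|21|c6|2e|37|32|29|
→ t2 |21|c6|2e|37|32|29|0f|c8|

RES = [ 0x21  0xc6  0x2e  0x37  0x32  0x29  0x0f  0xc8 ]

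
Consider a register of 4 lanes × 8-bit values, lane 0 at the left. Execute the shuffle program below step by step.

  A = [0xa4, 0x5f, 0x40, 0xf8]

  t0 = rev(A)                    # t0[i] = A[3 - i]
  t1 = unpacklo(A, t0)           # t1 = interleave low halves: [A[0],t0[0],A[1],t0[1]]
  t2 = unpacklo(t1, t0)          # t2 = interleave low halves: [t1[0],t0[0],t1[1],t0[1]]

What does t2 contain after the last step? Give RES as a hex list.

  t0: f8 40 5f a4
  t1: a4 f8 5f 40
  t2: a4 f8 f8 40

RES = [0xa4, 0xf8, 0xf8, 0x40]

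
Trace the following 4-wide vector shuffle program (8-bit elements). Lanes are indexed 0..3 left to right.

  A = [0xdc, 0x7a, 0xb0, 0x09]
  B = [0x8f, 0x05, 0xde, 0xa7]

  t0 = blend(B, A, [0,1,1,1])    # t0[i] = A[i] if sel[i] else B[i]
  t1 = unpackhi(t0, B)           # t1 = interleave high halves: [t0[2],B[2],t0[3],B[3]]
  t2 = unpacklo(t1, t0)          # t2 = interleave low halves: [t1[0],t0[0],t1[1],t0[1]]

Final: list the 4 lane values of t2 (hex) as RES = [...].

RES = [ 0xb0  0x8f  0xde  0x7a ]

  t0: 8f 7a b0 09
  t1: b0 de 09 a7
  t2: b0 8f de 7a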